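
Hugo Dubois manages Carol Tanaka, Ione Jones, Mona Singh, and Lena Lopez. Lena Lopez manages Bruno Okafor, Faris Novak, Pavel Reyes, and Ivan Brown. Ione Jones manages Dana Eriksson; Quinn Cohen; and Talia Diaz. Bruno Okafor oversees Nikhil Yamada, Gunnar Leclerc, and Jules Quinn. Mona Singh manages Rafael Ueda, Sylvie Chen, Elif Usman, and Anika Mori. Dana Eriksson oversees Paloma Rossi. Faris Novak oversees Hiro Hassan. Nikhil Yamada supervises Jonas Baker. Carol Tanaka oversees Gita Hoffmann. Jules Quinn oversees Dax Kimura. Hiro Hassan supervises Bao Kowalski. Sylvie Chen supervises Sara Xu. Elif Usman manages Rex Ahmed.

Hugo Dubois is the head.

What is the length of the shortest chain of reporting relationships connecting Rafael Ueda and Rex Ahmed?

3

Rafael Ueda is 1 level below Mona Singh, and Rex Ahmed is 2 levels below Mona Singh (their lowest common manager). The shortest path runs up from Rafael Ueda to Mona Singh and back down to Rex Ahmed: 1 + 2 = 3 links.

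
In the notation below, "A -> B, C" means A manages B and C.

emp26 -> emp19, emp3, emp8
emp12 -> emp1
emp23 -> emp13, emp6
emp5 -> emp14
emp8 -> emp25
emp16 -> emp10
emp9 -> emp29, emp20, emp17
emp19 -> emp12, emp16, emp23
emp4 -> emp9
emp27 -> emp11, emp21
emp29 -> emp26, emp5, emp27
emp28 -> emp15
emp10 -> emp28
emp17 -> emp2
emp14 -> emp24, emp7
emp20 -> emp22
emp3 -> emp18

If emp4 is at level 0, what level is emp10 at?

6

Chain from emp10 up to emp4: emp10 → emp16 → emp19 → emp26 → emp29 → emp9 → emp4. That is 6 steps up, so emp10 is 6 levels below emp4.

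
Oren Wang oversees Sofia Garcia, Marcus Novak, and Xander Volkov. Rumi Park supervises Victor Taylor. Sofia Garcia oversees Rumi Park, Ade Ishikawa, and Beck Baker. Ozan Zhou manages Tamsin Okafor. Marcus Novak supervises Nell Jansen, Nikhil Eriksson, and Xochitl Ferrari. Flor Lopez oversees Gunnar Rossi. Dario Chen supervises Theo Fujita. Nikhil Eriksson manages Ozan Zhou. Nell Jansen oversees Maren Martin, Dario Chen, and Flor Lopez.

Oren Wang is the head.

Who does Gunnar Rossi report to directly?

Flor Lopez

Gunnar Rossi reports directly to Flor Lopez.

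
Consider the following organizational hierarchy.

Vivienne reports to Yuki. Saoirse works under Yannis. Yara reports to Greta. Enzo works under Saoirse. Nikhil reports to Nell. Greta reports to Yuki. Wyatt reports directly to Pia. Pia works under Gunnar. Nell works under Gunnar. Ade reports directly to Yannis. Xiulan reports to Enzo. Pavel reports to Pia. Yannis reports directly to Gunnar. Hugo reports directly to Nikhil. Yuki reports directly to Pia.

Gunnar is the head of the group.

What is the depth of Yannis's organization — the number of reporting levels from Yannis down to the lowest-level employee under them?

3

The longest chain under Yannis runs Yannis → Saoirse → Enzo → Xiulan, which is 3 levels below Yannis.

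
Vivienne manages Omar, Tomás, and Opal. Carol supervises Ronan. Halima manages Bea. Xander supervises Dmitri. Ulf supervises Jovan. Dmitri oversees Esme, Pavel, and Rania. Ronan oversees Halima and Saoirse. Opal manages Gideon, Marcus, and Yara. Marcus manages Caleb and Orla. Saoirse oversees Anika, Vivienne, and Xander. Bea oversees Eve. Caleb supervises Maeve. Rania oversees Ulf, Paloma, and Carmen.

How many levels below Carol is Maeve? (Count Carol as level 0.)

Chain from Maeve up to Carol: Maeve → Caleb → Marcus → Opal → Vivienne → Saoirse → Ronan → Carol. That is 7 steps up, so Maeve is 7 levels below Carol.

7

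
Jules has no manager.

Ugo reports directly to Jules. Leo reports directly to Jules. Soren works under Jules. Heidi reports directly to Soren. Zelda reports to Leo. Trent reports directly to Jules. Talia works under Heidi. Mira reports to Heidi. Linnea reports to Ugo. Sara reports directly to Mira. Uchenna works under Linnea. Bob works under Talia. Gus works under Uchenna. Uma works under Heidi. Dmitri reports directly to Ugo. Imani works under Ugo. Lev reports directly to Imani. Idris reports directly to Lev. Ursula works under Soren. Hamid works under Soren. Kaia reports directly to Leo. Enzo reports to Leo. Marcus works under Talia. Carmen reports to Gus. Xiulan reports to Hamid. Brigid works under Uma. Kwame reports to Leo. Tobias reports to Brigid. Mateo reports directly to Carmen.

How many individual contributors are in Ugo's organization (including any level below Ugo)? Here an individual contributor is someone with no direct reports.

The people in Ugo's organization with no one reporting to them are Idris, Dmitri, Mateo. That is 3.

3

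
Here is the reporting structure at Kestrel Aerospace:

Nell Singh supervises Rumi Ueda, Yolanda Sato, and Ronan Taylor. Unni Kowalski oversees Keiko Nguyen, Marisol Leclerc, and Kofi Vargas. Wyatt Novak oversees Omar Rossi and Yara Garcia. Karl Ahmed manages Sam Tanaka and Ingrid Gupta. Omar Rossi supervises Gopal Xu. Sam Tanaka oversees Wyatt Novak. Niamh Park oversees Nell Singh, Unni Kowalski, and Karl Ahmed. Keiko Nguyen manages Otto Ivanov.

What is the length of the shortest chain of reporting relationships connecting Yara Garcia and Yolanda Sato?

Yara Garcia is 4 levels below Niamh Park, and Yolanda Sato is 2 levels below Niamh Park (their lowest common manager). The shortest path runs up from Yara Garcia to Niamh Park and back down to Yolanda Sato: 4 + 2 = 6 links.

6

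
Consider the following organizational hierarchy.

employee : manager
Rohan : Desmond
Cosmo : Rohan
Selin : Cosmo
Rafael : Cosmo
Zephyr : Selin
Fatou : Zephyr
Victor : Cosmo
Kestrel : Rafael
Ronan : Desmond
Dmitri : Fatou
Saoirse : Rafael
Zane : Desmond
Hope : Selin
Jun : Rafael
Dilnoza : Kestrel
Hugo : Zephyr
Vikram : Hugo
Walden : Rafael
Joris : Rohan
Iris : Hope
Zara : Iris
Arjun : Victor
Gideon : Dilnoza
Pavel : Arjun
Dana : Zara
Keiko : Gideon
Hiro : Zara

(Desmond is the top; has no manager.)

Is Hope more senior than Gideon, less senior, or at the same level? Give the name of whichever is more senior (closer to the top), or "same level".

Hope

Hope is 4 levels below Desmond; Gideon is 6. Hope is higher.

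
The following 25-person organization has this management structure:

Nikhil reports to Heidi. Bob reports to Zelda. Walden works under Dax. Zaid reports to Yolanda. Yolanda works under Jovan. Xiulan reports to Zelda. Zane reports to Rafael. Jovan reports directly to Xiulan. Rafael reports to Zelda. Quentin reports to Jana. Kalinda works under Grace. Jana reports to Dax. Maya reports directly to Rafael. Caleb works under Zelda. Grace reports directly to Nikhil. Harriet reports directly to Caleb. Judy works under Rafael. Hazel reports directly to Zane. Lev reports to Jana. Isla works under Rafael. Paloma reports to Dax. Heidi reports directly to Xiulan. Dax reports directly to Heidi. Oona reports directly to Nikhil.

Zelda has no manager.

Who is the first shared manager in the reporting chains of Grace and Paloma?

Grace's chain of managers is Nikhil, Heidi, Xiulan, Zelda. Paloma's chain of managers is Dax, Heidi, Xiulan, Zelda. The first manager that appears in both chains is Heidi.

Heidi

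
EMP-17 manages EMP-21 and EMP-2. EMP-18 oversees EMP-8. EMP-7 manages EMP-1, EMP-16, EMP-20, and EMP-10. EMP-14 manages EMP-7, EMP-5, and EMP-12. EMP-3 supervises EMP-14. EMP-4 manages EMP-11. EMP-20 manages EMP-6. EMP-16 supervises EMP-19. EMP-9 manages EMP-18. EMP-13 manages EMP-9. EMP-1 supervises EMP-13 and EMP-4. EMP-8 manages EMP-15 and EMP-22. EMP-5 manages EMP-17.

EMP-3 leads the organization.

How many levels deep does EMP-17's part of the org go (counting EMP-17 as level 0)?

1

The longest chain under EMP-17 runs EMP-17 → EMP-21, which is 1 level below EMP-17.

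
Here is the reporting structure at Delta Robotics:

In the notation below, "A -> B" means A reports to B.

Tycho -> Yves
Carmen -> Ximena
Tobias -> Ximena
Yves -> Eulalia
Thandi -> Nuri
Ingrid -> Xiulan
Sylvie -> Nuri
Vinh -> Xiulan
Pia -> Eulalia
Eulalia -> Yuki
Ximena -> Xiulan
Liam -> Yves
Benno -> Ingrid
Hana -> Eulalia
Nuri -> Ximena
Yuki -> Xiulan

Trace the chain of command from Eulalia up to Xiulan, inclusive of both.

Eulalia reports to Yuki. Yuki reports to Xiulan. Xiulan is at the top.

Eulalia -> Yuki -> Xiulan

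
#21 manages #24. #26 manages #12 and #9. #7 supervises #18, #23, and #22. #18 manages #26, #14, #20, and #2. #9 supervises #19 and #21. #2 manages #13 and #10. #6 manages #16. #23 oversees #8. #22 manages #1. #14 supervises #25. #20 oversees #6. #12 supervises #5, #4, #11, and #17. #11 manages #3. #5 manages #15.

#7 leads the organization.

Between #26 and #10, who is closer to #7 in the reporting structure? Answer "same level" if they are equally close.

#26

#26 is 2 levels below #7; #10 is 3. #26 is higher.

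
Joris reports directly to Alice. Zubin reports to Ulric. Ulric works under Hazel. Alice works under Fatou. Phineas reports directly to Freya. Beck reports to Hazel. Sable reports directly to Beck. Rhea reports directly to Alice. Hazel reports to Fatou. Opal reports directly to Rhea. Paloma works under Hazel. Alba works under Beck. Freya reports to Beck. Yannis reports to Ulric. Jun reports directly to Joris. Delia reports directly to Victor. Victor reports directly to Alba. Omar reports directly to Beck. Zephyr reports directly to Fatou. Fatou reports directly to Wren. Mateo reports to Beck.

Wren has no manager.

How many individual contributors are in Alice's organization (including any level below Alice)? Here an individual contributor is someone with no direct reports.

The people in Alice's organization with no one reporting to them are Opal, Jun. That is 2.

2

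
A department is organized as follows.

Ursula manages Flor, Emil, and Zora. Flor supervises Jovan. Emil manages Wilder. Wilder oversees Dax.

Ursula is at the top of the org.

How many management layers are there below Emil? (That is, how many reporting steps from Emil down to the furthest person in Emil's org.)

The longest chain under Emil runs Emil → Wilder → Dax, which is 2 levels below Emil.

2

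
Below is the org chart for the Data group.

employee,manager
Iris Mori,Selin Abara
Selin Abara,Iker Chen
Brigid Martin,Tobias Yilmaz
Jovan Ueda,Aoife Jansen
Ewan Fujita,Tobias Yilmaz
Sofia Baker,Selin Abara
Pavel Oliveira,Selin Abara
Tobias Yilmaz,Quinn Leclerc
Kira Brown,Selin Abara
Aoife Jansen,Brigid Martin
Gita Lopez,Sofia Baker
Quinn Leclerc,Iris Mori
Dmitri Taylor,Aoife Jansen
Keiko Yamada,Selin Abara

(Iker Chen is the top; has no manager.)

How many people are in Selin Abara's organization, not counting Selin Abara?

13

Selin Abara directly manages Iris Mori, Sofia Baker, Kira Brown, Pavel Oliveira, Keiko Yamada. Under Iris Mori: Quinn Leclerc, Tobias Yilmaz, Ewan Fujita, Brigid Martin, Aoife Jansen, Jovan Ueda, Dmitri Taylor (7). Under Sofia Baker: Gita Lopez (1). Kira Brown has no reports. Pavel Oliveira has no reports. Keiko Yamada has no reports. So Selin Abara's organization is 5 direct reports plus everyone under them: 8 + 2 + 1 + 1 + 1 = 13.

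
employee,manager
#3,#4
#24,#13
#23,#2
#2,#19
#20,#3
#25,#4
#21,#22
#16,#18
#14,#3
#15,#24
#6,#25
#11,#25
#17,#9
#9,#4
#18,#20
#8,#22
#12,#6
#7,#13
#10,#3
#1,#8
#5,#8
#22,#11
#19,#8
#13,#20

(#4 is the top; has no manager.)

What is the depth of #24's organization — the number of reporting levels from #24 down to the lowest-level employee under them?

1

The longest chain under #24 runs #24 → #15, which is 1 level below #24.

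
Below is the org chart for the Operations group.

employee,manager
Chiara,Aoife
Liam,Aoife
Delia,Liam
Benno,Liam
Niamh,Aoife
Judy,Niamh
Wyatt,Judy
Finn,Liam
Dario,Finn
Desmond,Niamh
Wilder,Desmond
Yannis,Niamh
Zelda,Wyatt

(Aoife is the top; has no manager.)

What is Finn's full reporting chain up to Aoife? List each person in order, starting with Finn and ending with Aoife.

Finn -> Liam -> Aoife

Finn reports to Liam. Liam reports to Aoife. Aoife is at the top.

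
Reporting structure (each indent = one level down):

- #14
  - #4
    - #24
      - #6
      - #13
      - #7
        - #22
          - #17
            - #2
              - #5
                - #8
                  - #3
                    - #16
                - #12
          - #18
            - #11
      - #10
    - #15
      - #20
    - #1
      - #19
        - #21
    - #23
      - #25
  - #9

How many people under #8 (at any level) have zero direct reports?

The only person in #8's organization with no one reporting to them is #16. That is 1.

1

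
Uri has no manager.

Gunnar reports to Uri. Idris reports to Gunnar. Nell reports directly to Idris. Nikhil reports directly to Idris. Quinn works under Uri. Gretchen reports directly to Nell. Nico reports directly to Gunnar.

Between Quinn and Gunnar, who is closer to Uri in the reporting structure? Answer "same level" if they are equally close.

Both Quinn and Gunnar are 1 level below Uri.

same level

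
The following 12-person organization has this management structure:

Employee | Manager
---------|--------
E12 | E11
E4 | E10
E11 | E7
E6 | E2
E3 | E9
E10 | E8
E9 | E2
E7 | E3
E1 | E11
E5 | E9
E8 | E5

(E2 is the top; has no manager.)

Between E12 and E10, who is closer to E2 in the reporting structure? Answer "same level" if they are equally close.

E12 is 5 levels below E2; E10 is 4. E10 is higher.

E10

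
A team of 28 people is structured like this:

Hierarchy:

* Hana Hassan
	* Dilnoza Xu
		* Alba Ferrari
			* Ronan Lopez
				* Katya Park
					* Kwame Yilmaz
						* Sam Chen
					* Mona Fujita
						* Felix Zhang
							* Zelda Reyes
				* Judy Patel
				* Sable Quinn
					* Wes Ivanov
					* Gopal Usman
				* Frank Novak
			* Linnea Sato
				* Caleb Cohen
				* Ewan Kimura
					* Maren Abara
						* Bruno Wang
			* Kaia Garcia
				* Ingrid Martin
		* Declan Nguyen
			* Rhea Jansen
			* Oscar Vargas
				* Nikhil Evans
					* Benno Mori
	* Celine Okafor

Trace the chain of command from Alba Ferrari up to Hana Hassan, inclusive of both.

Alba Ferrari reports to Dilnoza Xu. Dilnoza Xu reports to Hana Hassan. Hana Hassan is at the top.

Alba Ferrari -> Dilnoza Xu -> Hana Hassan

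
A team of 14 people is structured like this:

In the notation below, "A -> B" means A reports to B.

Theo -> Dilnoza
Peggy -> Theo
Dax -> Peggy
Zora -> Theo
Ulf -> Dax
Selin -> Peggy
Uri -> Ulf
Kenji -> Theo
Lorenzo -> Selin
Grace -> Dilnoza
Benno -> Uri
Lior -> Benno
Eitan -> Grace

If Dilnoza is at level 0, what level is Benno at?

Chain from Benno up to Dilnoza: Benno → Uri → Ulf → Dax → Peggy → Theo → Dilnoza. That is 6 steps up, so Benno is 6 levels below Dilnoza.

6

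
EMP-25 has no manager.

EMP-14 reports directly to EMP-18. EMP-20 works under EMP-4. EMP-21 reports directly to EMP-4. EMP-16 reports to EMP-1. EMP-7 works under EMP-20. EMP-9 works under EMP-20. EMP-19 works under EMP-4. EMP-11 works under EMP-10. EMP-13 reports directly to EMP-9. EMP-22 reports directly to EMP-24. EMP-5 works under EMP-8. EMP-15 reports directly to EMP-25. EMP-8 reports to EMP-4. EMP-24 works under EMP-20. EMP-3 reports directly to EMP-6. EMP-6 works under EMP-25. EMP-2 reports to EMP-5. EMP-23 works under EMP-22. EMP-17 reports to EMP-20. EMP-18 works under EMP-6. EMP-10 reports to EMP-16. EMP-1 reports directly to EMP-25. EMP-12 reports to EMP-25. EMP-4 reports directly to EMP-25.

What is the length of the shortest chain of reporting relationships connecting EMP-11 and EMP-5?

EMP-11 is 4 levels below EMP-25, and EMP-5 is 3 levels below EMP-25 (their lowest common manager). The shortest path runs up from EMP-11 to EMP-25 and back down to EMP-5: 4 + 3 = 7 links.

7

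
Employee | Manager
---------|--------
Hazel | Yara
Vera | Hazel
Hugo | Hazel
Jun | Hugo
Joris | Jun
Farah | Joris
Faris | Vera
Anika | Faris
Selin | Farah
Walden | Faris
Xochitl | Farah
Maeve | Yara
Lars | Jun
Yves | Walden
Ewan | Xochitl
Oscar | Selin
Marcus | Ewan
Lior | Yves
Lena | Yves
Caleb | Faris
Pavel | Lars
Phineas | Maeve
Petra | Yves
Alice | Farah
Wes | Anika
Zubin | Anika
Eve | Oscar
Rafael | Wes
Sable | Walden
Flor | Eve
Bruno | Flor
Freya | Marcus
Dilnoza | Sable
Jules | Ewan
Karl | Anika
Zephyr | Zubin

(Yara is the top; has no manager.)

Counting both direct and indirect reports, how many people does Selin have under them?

4

Selin directly manages Oscar. Under Oscar: Eve, Flor, Bruno (3). That's 4 in total.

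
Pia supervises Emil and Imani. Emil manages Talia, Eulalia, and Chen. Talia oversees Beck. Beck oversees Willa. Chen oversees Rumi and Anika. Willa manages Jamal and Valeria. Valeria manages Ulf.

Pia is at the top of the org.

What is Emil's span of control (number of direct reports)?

Emil directly manages Talia, Eulalia, Chen. That is 3 direct reports.

3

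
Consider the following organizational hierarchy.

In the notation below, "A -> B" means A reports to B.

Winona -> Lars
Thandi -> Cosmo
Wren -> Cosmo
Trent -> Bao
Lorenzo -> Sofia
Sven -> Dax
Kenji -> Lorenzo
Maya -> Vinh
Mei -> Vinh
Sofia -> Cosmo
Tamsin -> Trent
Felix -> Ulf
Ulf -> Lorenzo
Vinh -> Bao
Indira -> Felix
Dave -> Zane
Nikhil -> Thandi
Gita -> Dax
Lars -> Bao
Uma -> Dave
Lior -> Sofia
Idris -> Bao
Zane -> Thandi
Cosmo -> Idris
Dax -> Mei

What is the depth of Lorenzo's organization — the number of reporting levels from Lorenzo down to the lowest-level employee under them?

The longest chain under Lorenzo runs Lorenzo → Ulf → Felix → Indira, which is 3 levels below Lorenzo.

3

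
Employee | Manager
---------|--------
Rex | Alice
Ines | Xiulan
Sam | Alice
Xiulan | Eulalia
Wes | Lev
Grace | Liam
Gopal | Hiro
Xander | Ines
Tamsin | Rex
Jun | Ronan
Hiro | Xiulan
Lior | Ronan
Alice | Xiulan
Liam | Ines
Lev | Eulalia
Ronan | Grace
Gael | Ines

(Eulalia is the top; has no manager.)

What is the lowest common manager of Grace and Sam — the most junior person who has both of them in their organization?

Grace's chain of managers is Liam, Ines, Xiulan, Eulalia. Sam's chain of managers is Alice, Xiulan, Eulalia. The first manager that appears in both chains is Xiulan.

Xiulan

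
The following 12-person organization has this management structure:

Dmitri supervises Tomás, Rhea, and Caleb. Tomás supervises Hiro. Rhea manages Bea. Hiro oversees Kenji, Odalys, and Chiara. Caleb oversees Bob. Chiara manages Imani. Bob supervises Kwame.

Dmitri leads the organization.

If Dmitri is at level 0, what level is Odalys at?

Chain from Odalys up to Dmitri: Odalys → Hiro → Tomás → Dmitri. That is 3 steps up, so Odalys is 3 levels below Dmitri.

3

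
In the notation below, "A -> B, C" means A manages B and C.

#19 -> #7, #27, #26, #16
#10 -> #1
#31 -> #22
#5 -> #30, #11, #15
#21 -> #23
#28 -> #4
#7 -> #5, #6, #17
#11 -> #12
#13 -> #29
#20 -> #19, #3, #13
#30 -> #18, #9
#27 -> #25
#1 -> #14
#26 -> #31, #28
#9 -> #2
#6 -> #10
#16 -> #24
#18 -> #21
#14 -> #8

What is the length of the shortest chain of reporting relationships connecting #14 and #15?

#14 is 4 levels below #7, and #15 is 2 levels below #7 (their lowest common manager). The shortest path runs up from #14 to #7 and back down to #15: 4 + 2 = 6 links.

6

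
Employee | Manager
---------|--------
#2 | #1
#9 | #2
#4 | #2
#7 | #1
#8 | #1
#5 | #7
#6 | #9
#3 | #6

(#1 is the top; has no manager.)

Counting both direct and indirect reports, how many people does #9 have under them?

#9 directly manages #6. Under #6: #3 (1). That's 2 in total.

2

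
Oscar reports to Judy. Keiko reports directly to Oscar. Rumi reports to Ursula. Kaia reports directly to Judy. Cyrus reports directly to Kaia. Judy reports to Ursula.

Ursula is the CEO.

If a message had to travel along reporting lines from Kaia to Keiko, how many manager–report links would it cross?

Kaia is 1 level below Judy, and Keiko is 2 levels below Judy (their lowest common manager). The shortest path runs up from Kaia to Judy and back down to Keiko: 1 + 2 = 3 links.

3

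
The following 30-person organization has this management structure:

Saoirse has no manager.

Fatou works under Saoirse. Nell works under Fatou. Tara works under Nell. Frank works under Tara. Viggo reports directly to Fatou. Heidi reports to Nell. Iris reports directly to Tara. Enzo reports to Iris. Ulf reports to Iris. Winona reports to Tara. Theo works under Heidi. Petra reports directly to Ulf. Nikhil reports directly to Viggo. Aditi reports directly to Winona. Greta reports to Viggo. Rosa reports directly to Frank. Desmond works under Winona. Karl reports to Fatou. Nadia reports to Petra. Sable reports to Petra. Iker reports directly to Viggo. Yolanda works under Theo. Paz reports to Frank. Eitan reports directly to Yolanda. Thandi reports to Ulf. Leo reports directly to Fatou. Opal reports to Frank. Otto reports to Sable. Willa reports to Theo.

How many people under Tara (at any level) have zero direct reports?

9

The people in Tara's organization with no one reporting to them are Desmond, Aditi, Thandi, Otto, Nadia, Enzo, Opal, Paz, Rosa. That is 9.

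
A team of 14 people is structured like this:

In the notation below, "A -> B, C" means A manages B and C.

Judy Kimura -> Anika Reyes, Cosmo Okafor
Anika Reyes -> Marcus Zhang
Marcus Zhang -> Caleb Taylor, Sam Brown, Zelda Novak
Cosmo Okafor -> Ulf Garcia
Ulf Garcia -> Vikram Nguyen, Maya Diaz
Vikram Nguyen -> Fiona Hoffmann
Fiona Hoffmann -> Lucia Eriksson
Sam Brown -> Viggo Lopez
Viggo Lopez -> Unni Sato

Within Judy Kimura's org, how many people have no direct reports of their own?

The people in Judy Kimura's organization with no one reporting to them are Maya Diaz, Lucia Eriksson, Zelda Novak, Unni Sato, Caleb Taylor. That is 5.

5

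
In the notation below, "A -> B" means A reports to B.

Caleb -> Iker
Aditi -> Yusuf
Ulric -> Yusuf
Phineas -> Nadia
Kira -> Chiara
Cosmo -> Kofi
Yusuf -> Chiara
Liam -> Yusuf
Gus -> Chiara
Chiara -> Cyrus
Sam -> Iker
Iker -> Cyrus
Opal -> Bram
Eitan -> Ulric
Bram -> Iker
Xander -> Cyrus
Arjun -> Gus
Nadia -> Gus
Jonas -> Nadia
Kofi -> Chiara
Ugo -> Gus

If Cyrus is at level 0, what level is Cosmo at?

Chain from Cosmo up to Cyrus: Cosmo → Kofi → Chiara → Cyrus. That is 3 steps up, so Cosmo is 3 levels below Cyrus.

3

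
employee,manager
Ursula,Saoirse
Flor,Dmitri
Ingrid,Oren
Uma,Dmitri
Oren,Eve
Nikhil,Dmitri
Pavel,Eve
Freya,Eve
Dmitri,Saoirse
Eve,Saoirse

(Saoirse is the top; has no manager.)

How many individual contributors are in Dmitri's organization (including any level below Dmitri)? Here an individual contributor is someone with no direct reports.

3

The people in Dmitri's organization with no one reporting to them are Uma, Flor, Nikhil. That is 3.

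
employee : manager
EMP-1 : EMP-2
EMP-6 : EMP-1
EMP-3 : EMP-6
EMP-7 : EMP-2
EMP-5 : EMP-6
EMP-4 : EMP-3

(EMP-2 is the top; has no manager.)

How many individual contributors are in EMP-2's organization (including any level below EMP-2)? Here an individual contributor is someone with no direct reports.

The people in EMP-2's organization with no one reporting to them are EMP-7, EMP-5, EMP-4. That is 3.

3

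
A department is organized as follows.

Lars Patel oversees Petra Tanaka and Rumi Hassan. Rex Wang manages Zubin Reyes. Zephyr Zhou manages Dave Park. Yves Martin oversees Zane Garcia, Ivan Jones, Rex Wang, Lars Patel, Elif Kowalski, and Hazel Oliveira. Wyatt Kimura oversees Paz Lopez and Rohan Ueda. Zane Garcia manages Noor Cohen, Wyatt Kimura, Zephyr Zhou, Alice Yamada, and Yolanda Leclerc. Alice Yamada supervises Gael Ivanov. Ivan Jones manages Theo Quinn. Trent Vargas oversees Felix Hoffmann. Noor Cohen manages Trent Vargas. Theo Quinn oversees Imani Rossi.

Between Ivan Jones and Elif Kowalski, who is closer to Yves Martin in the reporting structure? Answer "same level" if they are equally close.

same level

Both Ivan Jones and Elif Kowalski are 1 level below Yves Martin.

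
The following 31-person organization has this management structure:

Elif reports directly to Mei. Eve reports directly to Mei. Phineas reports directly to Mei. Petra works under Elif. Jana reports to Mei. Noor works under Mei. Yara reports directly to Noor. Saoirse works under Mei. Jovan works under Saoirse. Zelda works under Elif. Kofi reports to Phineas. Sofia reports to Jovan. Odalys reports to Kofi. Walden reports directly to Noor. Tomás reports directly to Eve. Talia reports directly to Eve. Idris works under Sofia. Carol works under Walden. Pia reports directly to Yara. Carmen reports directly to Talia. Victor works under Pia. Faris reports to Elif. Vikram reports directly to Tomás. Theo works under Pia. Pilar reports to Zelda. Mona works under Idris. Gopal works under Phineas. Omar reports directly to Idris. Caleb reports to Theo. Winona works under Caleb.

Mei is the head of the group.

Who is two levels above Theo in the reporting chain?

Theo reports to Pia, and Pia reports to Yara. So Theo's skip-level manager is Yara.

Yara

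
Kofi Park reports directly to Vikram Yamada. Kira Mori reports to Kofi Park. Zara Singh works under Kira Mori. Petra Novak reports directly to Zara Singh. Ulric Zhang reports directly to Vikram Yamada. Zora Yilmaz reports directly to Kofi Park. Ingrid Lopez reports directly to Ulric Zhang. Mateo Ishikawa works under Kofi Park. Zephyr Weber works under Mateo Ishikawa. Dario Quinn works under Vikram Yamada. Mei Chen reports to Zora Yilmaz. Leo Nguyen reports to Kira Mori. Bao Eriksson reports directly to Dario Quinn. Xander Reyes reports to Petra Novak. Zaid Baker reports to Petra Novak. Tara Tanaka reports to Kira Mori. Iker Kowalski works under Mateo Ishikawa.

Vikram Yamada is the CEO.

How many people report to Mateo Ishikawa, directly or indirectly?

2

Mateo Ishikawa directly manages Zephyr Weber, Iker Kowalski. Zephyr Weber has no reports. Iker Kowalski has no reports. So Mateo Ishikawa's organization is 2 direct reports plus everyone under them: 1 + 1 = 2.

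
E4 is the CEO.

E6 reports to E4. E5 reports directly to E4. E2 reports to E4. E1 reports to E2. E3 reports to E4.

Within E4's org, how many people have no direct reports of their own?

4

The people in E4's organization with no one reporting to them are E3, E1, E5, E6. That is 4.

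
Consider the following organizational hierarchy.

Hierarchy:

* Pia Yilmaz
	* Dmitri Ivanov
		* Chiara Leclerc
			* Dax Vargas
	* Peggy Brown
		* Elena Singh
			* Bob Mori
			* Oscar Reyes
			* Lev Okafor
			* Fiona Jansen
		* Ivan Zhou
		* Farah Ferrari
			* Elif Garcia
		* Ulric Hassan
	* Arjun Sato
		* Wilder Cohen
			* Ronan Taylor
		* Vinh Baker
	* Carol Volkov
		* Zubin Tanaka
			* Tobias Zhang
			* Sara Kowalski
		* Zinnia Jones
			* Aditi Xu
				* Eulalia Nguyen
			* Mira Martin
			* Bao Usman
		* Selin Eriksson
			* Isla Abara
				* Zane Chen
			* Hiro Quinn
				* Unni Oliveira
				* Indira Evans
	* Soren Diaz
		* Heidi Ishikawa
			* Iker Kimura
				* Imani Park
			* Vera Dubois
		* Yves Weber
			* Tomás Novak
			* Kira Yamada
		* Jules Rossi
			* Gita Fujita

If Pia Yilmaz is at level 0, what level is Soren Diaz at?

Chain from Soren Diaz up to Pia Yilmaz: Soren Diaz → Pia Yilmaz. That is 1 step up, so Soren Diaz is 1 level below Pia Yilmaz.

1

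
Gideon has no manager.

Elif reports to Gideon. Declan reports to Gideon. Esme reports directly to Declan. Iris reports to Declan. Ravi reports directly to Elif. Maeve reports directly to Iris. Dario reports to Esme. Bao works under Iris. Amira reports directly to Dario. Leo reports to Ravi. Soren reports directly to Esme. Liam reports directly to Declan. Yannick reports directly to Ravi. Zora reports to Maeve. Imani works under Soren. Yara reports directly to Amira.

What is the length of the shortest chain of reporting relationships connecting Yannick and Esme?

Yannick is 3 levels below Gideon, and Esme is 2 levels below Gideon (their lowest common manager). The shortest path runs up from Yannick to Gideon and back down to Esme: 3 + 2 = 5 links.

5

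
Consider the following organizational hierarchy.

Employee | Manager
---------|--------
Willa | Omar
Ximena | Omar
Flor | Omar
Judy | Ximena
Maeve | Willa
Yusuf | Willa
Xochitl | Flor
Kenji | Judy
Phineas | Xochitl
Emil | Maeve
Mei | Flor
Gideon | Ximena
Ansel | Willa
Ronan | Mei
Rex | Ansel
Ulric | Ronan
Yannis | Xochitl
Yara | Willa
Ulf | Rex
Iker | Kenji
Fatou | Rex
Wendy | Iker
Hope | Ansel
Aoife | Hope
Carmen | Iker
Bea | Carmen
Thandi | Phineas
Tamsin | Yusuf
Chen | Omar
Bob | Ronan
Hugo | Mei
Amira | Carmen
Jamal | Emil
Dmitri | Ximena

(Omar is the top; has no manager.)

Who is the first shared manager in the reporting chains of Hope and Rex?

Ansel

Hope's chain of managers is Ansel, Willa, Omar. Rex's chain of managers is Ansel, Willa, Omar. The first manager that appears in both chains is Ansel.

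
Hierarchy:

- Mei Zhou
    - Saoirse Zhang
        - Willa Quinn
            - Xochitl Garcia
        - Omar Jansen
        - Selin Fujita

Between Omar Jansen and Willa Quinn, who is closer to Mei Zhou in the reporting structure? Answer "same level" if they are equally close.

Both Omar Jansen and Willa Quinn are 2 levels below Mei Zhou.

same level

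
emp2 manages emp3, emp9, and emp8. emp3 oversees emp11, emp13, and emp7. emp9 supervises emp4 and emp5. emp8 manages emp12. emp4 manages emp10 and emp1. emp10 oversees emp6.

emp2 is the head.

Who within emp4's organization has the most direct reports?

Direct-report counts within emp4's organization: emp4 has 2; emp10 has 1. The largest is 2, held by emp4.

emp4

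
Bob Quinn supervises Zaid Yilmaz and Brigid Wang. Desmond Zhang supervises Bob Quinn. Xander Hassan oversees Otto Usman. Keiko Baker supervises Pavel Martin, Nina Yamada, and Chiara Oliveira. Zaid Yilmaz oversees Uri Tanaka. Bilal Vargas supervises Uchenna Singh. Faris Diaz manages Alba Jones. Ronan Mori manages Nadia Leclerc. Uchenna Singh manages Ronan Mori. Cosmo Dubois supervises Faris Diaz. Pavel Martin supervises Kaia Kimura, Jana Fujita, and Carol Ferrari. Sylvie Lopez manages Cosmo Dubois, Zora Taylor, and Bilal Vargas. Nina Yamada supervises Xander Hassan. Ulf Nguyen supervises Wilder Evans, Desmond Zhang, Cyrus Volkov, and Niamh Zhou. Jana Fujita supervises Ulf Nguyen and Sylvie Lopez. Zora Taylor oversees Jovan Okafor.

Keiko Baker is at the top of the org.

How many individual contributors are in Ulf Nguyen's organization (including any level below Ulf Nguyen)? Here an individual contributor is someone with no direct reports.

5

The people in Ulf Nguyen's organization with no one reporting to them are Wilder Evans, Niamh Zhou, Cyrus Volkov, Brigid Wang, Uri Tanaka. That is 5.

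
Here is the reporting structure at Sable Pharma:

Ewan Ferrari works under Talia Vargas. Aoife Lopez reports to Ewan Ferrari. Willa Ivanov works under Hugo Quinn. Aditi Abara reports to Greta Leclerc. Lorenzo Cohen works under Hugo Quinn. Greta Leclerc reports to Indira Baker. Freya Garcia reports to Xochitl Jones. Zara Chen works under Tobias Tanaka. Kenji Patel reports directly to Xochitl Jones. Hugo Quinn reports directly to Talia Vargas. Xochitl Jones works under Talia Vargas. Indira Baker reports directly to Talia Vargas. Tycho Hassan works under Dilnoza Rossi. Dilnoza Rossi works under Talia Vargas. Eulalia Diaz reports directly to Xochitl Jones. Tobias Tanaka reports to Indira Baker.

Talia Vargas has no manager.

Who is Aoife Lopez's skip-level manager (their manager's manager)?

Talia Vargas

Aoife Lopez reports to Ewan Ferrari, and Ewan Ferrari reports to Talia Vargas. So Aoife Lopez's skip-level manager is Talia Vargas.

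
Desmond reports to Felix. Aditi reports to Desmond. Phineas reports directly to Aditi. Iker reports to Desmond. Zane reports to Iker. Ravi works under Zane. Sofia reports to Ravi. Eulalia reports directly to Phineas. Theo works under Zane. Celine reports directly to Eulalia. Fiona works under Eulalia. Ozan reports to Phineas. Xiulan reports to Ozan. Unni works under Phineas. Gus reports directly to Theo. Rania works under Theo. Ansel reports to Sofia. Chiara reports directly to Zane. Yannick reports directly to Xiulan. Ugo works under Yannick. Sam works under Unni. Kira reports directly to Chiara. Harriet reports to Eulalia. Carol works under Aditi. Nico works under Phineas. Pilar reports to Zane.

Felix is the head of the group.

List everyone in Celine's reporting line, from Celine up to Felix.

Celine -> Eulalia -> Phineas -> Aditi -> Desmond -> Felix

Celine reports to Eulalia. Eulalia reports to Phineas. Phineas reports to Aditi. Aditi reports to Desmond. Desmond reports to Felix. Felix is at the top.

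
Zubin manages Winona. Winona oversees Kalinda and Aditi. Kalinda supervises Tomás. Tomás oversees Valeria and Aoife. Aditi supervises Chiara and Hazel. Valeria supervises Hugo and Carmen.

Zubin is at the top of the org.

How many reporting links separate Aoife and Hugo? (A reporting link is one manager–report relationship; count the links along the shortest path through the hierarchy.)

Aoife is 1 level below Tomás, and Hugo is 2 levels below Tomás (their lowest common manager). The shortest path runs up from Aoife to Tomás and back down to Hugo: 1 + 2 = 3 links.

3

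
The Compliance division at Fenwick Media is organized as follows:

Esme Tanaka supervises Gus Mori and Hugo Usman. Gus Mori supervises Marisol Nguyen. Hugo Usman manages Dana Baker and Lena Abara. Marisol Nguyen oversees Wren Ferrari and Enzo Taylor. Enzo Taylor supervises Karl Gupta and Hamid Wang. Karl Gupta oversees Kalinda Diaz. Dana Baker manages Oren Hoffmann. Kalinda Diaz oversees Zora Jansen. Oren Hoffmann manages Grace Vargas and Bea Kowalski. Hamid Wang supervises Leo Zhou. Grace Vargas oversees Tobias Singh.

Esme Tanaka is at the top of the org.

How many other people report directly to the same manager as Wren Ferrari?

1

Wren Ferrari reports to Marisol Nguyen. Marisol Nguyen's other direct reports are Enzo Taylor — 1 peer.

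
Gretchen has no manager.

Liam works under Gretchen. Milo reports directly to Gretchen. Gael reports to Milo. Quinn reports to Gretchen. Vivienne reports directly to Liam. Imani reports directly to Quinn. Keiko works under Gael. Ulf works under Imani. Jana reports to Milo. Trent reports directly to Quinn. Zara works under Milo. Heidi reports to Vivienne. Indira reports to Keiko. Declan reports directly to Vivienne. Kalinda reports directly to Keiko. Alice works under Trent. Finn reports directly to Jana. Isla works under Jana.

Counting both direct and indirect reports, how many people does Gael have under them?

Gael directly manages Keiko. Under Keiko: Kalinda, Indira (2). That's 3 in total.

3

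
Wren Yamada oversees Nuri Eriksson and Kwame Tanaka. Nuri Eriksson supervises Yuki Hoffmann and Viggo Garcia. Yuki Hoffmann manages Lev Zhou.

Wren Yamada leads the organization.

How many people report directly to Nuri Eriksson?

Nuri Eriksson directly manages Yuki Hoffmann, Viggo Garcia. That is 2 direct reports.

2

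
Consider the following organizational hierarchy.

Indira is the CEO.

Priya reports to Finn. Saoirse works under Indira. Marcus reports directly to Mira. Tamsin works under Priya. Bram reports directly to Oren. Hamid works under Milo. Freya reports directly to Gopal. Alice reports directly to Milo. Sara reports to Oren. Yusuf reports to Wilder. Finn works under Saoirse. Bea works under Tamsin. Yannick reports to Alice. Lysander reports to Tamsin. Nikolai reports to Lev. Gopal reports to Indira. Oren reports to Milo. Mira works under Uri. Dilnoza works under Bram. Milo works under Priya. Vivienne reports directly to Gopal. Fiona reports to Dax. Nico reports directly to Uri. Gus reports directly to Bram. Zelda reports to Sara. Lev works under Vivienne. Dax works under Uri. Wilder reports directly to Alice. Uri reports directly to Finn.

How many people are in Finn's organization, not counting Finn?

Finn directly manages Priya, Uri. Under Priya: Tamsin, Lysander, Bea, Milo, Hamid, Alice, Yannick, Wilder, Yusuf, Oren, Sara, Zelda, Bram, Gus, Dilnoza (15). Under Uri: Mira, Marcus, Nico, Dax, Fiona (5). So Finn's organization is 2 direct reports plus everyone under them: 16 + 6 = 22.

22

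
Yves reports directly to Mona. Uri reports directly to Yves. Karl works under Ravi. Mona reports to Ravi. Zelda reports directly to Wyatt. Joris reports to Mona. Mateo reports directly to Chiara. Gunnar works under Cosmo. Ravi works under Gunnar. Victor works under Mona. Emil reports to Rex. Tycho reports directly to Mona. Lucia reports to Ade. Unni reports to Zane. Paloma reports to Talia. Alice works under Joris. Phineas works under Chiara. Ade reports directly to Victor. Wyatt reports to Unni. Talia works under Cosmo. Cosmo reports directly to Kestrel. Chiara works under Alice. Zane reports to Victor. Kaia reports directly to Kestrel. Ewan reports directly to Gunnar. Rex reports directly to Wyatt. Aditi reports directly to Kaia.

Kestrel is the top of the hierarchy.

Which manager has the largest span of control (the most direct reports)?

Direct-report counts: Kestrel has 2; Kaia has 1; Cosmo has 2; Talia has 1; Gunnar has 2; Ravi has 2; Mona has 4; Yves has 1; Victor has 2; Zane has 1; Unni has 1; Wyatt has 2; Rex has 1; Ade has 1; Joris has 1; Alice has 1; Chiara has 2. The largest is 4, held by Mona.

Mona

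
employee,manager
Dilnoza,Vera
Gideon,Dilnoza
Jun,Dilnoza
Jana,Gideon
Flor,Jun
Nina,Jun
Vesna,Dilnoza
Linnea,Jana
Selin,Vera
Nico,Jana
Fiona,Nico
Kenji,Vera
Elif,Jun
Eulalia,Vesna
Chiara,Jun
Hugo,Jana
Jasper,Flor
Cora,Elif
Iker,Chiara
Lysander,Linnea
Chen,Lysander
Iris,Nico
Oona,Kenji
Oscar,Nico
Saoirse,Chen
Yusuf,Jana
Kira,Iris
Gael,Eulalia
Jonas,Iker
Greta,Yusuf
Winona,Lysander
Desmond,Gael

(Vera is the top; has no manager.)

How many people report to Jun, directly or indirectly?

Jun directly manages Flor, Nina, Elif, Chiara. Under Flor: Jasper (1). Nina has no reports. Under Elif: Cora (1). Under Chiara: Iker, Jonas (2). So Jun's organization is 4 direct reports plus everyone under them: 2 + 1 + 2 + 3 = 8.

8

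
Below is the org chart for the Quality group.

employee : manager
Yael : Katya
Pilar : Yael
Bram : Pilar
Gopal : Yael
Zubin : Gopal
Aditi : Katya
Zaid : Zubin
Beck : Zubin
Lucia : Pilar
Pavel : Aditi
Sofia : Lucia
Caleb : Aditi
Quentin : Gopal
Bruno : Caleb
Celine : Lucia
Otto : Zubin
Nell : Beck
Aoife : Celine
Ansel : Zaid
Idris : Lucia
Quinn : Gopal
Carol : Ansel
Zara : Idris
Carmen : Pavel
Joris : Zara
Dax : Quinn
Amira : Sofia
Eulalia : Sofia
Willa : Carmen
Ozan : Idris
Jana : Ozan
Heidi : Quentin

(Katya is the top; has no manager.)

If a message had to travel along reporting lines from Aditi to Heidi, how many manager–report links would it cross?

5

Aditi is 1 level below Katya, and Heidi is 4 levels below Katya (their lowest common manager). The shortest path runs up from Aditi to Katya and back down to Heidi: 1 + 4 = 5 links.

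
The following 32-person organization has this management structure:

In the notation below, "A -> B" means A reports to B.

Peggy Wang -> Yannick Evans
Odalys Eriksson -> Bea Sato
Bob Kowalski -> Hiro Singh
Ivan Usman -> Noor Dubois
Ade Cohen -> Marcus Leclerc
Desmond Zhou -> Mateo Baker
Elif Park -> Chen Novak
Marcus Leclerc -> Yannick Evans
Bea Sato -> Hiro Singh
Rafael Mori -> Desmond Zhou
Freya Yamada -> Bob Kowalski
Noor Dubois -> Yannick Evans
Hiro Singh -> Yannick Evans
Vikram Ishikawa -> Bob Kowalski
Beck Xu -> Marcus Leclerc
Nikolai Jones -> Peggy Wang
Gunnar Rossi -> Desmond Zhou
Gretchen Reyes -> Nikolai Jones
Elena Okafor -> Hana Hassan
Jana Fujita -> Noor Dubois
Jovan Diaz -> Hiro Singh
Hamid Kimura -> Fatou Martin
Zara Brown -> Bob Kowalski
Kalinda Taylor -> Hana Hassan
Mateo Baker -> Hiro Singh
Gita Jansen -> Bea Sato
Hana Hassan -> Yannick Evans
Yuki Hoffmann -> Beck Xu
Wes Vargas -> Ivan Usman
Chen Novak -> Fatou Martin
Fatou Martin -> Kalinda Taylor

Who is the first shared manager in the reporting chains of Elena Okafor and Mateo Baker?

Elena Okafor's chain of managers is Hana Hassan, Yannick Evans. Mateo Baker's chain of managers is Hiro Singh, Yannick Evans. The first manager that appears in both chains is Yannick Evans.

Yannick Evans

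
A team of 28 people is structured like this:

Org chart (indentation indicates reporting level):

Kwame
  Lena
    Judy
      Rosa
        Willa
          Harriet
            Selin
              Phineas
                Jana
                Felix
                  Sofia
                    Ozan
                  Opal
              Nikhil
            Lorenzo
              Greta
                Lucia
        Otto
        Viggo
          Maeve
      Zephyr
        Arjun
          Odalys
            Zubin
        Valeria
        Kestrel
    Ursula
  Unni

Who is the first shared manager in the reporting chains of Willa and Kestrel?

Willa's chain of managers is Rosa, Judy, Lena, Kwame. Kestrel's chain of managers is Zephyr, Judy, Lena, Kwame. The first manager that appears in both chains is Judy.

Judy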